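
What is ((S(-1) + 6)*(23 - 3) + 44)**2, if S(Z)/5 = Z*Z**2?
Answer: 4096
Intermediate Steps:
S(Z) = 5*Z**3 (S(Z) = 5*(Z*Z**2) = 5*Z**3)
((S(-1) + 6)*(23 - 3) + 44)**2 = ((5*(-1)**3 + 6)*(23 - 3) + 44)**2 = ((5*(-1) + 6)*20 + 44)**2 = ((-5 + 6)*20 + 44)**2 = (1*20 + 44)**2 = (20 + 44)**2 = 64**2 = 4096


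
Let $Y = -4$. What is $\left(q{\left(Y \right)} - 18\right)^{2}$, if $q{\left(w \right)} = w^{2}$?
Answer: $4$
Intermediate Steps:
$\left(q{\left(Y \right)} - 18\right)^{2} = \left(\left(-4\right)^{2} - 18\right)^{2} = \left(16 - 18\right)^{2} = \left(-2\right)^{2} = 4$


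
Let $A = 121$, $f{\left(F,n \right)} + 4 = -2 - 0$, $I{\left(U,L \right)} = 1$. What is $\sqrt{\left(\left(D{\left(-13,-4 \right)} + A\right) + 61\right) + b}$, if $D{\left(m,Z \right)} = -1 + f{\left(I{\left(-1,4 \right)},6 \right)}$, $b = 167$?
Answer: $3 \sqrt{38} \approx 18.493$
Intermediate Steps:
$f{\left(F,n \right)} = -6$ ($f{\left(F,n \right)} = -4 - 2 = -6$)
$D{\left(m,Z \right)} = -7$ ($D{\left(m,Z \right)} = -1 - 6 = -7$)
$\sqrt{\left(\left(D{\left(-13,-4 \right)} + A\right) + 61\right) + b} = \sqrt{\left(\left(-7 + 121\right) + 61\right) + 167} = \sqrt{\left(114 + 61\right) + 167} = \sqrt{175 + 167} = \sqrt{342} = 3 \sqrt{38}$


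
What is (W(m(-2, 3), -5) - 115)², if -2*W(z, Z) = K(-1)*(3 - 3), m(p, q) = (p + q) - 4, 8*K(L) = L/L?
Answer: 13225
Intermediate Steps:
K(L) = ⅛ (K(L) = (L/L)/8 = (⅛)*1 = ⅛)
m(p, q) = -4 + p + q
W(z, Z) = 0 (W(z, Z) = -(3 - 3)/16 = -0/16 = -½*0 = 0)
(W(m(-2, 3), -5) - 115)² = (0 - 115)² = (-115)² = 13225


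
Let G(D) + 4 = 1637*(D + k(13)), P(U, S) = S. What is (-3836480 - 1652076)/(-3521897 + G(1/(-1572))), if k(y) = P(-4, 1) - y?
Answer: 8628010032/5567310377 ≈ 1.5498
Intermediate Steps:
k(y) = 1 - y
G(D) = -19648 + 1637*D (G(D) = -4 + 1637*(D + (1 - 1*13)) = -4 + 1637*(D + (1 - 13)) = -4 + 1637*(D - 12) = -4 + 1637*(-12 + D) = -4 + (-19644 + 1637*D) = -19648 + 1637*D)
(-3836480 - 1652076)/(-3521897 + G(1/(-1572))) = (-3836480 - 1652076)/(-3521897 + (-19648 + 1637/(-1572))) = -5488556/(-3521897 + (-19648 + 1637*(-1/1572))) = -5488556/(-3521897 + (-19648 - 1637/1572)) = -5488556/(-3521897 - 30888293/1572) = -5488556/(-5567310377/1572) = -5488556*(-1572/5567310377) = 8628010032/5567310377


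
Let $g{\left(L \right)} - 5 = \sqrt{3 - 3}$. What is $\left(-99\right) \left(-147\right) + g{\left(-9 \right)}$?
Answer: $14558$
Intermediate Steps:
$g{\left(L \right)} = 5$ ($g{\left(L \right)} = 5 + \sqrt{3 - 3} = 5 + \sqrt{0} = 5 + 0 = 5$)
$\left(-99\right) \left(-147\right) + g{\left(-9 \right)} = \left(-99\right) \left(-147\right) + 5 = 14553 + 5 = 14558$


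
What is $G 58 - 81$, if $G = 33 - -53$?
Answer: $4907$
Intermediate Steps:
$G = 86$ ($G = 33 + 53 = 86$)
$G 58 - 81 = 86 \cdot 58 - 81 = 4988 - 81 = 4907$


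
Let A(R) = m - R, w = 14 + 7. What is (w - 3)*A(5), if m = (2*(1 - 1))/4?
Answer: -90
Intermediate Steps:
w = 21
m = 0 (m = (2*0)*(¼) = 0*(¼) = 0)
A(R) = -R (A(R) = 0 - R = -R)
(w - 3)*A(5) = (21 - 3)*(-1*5) = 18*(-5) = -90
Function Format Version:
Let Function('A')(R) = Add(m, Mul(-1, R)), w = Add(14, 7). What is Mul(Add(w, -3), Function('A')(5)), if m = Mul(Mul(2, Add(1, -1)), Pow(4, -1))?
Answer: -90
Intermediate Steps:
w = 21
m = 0 (m = Mul(Mul(2, 0), Rational(1, 4)) = Mul(0, Rational(1, 4)) = 0)
Function('A')(R) = Mul(-1, R) (Function('A')(R) = Add(0, Mul(-1, R)) = Mul(-1, R))
Mul(Add(w, -3), Function('A')(5)) = Mul(Add(21, -3), Mul(-1, 5)) = Mul(18, -5) = -90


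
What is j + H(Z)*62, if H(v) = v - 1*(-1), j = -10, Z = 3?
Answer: 238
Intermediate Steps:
H(v) = 1 + v (H(v) = v + 1 = 1 + v)
j + H(Z)*62 = -10 + (1 + 3)*62 = -10 + 4*62 = -10 + 248 = 238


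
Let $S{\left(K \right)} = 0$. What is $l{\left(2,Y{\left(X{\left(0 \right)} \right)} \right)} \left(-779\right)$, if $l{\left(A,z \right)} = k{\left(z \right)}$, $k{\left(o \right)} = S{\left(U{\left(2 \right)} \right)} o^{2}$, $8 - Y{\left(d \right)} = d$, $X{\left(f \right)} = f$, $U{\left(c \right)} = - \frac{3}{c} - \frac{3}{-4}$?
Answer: $0$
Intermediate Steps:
$U{\left(c \right)} = \frac{3}{4} - \frac{3}{c}$ ($U{\left(c \right)} = - \frac{3}{c} - - \frac{3}{4} = - \frac{3}{c} + \frac{3}{4} = \frac{3}{4} - \frac{3}{c}$)
$Y{\left(d \right)} = 8 - d$
$k{\left(o \right)} = 0$ ($k{\left(o \right)} = 0 o^{2} = 0$)
$l{\left(A,z \right)} = 0$
$l{\left(2,Y{\left(X{\left(0 \right)} \right)} \right)} \left(-779\right) = 0 \left(-779\right) = 0$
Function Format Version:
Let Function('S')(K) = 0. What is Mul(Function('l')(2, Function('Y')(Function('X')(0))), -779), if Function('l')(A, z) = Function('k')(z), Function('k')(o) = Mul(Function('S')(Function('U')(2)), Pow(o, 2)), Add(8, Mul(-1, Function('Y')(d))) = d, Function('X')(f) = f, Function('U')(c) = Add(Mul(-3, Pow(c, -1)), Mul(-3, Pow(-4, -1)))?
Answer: 0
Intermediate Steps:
Function('U')(c) = Add(Rational(3, 4), Mul(-3, Pow(c, -1))) (Function('U')(c) = Add(Mul(-3, Pow(c, -1)), Mul(-3, Rational(-1, 4))) = Add(Mul(-3, Pow(c, -1)), Rational(3, 4)) = Add(Rational(3, 4), Mul(-3, Pow(c, -1))))
Function('Y')(d) = Add(8, Mul(-1, d))
Function('k')(o) = 0 (Function('k')(o) = Mul(0, Pow(o, 2)) = 0)
Function('l')(A, z) = 0
Mul(Function('l')(2, Function('Y')(Function('X')(0))), -779) = Mul(0, -779) = 0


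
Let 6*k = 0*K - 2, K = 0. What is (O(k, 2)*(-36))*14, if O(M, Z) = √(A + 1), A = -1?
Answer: 0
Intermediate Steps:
k = -⅓ (k = (0*0 - 2)/6 = (0 - 2)/6 = (⅙)*(-2) = -⅓ ≈ -0.33333)
O(M, Z) = 0 (O(M, Z) = √(-1 + 1) = √0 = 0)
(O(k, 2)*(-36))*14 = (0*(-36))*14 = 0*14 = 0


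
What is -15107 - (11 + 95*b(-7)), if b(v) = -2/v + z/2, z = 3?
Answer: -214027/14 ≈ -15288.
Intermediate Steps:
b(v) = 3/2 - 2/v (b(v) = -2/v + 3/2 = 3/2 - 2/v)
-15107 - (11 + 95*b(-7)) = -15107 - (11 + 95*(3/2 - 2/(-7))) = -15107 - (11 + 95*(3/2 - 2*(-⅐))) = -15107 - (11 + 95*(3/2 + 2/7)) = -15107 - (11 + 95*(25/14)) = -15107 - (11 + 2375/14) = -15107 - 1*2529/14 = -15107 - 2529/14 = -214027/14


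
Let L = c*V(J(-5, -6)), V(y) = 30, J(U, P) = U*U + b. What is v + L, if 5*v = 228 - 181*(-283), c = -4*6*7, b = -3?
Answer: 26251/5 ≈ 5250.2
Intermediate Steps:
J(U, P) = -3 + U² (J(U, P) = U*U - 3 = U² - 3 = -3 + U²)
c = -168 (c = -24*7 = -168)
v = 51451/5 (v = (228 - 181*(-283))/5 = (228 + 51223)/5 = (⅕)*51451 = 51451/5 ≈ 10290.)
L = -5040 (L = -168*30 = -5040)
v + L = 51451/5 - 5040 = 26251/5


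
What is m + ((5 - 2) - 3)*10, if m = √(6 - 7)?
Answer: I ≈ 1.0*I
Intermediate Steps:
m = I (m = √(-1) = I ≈ 1.0*I)
m + ((5 - 2) - 3)*10 = I + ((5 - 2) - 3)*10 = I + (3 - 3)*10 = I + 0*10 = I + 0 = I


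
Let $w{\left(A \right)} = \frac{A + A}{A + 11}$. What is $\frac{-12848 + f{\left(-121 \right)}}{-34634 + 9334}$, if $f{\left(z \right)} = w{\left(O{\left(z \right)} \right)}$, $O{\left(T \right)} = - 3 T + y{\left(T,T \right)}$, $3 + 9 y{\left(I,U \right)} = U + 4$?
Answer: $\frac{6949719}{13687300} \approx 0.50775$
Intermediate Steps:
$y{\left(I,U \right)} = \frac{1}{9} + \frac{U}{9}$ ($y{\left(I,U \right)} = - \frac{1}{3} + \frac{U + 4}{9} = - \frac{1}{3} + \frac{4 + U}{9} = - \frac{1}{3} + \left(\frac{4}{9} + \frac{U}{9}\right) = \frac{1}{9} + \frac{U}{9}$)
$O{\left(T \right)} = \frac{1}{9} - \frac{26 T}{9}$ ($O{\left(T \right)} = - 3 T + \left(\frac{1}{9} + \frac{T}{9}\right) = \frac{1}{9} - \frac{26 T}{9}$)
$w{\left(A \right)} = \frac{2 A}{11 + A}$
$f{\left(z \right)} = \frac{2 \left(\frac{1}{9} - \frac{26 z}{9}\right)}{\frac{100}{9} - \frac{26 z}{9}}$ ($f{\left(z \right)} = \frac{2 \left(\frac{1}{9} - \frac{26 z}{9}\right)}{11 - \left(- \frac{1}{9} + \frac{26 z}{9}\right)} = \frac{2 \left(\frac{1}{9} - \frac{26 z}{9}\right)}{\frac{100}{9} - \frac{26 z}{9}}$)
$\frac{-12848 + f{\left(-121 \right)}}{-34634 + 9334} = \frac{-12848 + \frac{-1 + 26 \left(-121\right)}{-50 + 13 \left(-121\right)}}{-34634 + 9334} = \frac{-12848 + \frac{-1 - 3146}{-50 - 1573}}{-25300} = \left(-12848 + \frac{1}{-1623} \left(-3147\right)\right) \left(- \frac{1}{25300}\right) = \left(-12848 - - \frac{1049}{541}\right) \left(- \frac{1}{25300}\right) = \left(-12848 + \frac{1049}{541}\right) \left(- \frac{1}{25300}\right) = \left(- \frac{6949719}{541}\right) \left(- \frac{1}{25300}\right) = \frac{6949719}{13687300}$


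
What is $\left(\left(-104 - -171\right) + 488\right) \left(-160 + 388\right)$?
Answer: $126540$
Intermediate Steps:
$\left(\left(-104 - -171\right) + 488\right) \left(-160 + 388\right) = \left(\left(-104 + 171\right) + 488\right) 228 = \left(67 + 488\right) 228 = 555 \cdot 228 = 126540$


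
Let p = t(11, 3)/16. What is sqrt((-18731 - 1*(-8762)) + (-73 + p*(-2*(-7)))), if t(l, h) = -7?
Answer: I*sqrt(160770)/4 ≈ 100.24*I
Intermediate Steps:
p = -7/16 ≈ -0.43750
sqrt((-18731 - 1*(-8762)) + (-73 + p*(-2*(-7)))) = sqrt((-18731 - 1*(-8762)) + (-73 - (-7)*(-7)/8)) = sqrt((-18731 + 8762) + (-73 - 7/16*14)) = sqrt(-9969 + (-73 - 49/8)) = sqrt(-9969 - 633/8) = sqrt(-80385/8) = I*sqrt(160770)/4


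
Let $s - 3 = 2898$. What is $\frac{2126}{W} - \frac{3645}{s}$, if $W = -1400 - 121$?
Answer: $- \frac{3903857}{1470807} \approx -2.6542$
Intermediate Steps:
$s = 2901$ ($s = 3 + 2898 = 2901$)
$W = -1521$ ($W = -1400 - 121 = -1521$)
$\frac{2126}{W} - \frac{3645}{s} = \frac{2126}{-1521} - \frac{3645}{2901} = 2126 \left(- \frac{1}{1521}\right) - \frac{1215}{967} = - \frac{2126}{1521} - \frac{1215}{967} = - \frac{3903857}{1470807}$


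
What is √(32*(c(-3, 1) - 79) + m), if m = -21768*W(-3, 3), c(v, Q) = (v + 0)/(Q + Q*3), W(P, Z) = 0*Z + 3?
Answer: 4*I*√4241 ≈ 260.49*I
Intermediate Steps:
W(P, Z) = 3 (W(P, Z) = 0 + 3 = 3)
c(v, Q) = v/(4*Q) (c(v, Q) = v/(Q + 3*Q) = v/((4*Q)) = v*(1/(4*Q)) = v/(4*Q))
m = -65304 (m = -21768*3 = -65304)
√(32*(c(-3, 1) - 79) + m) = √(32*((¼)*(-3)/1 - 79) - 65304) = √(32*((¼)*(-3)*1 - 79) - 65304) = √(32*(-¾ - 79) - 65304) = √(32*(-319/4) - 65304) = √(-2552 - 65304) = √(-67856) = 4*I*√4241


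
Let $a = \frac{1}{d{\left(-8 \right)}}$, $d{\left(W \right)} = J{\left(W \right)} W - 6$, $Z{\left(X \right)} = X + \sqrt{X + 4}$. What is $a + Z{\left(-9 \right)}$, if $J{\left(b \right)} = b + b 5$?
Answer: $- \frac{3401}{378} + i \sqrt{5} \approx -8.9974 + 2.2361 i$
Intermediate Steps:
$J{\left(b \right)} = 6 b$ ($J{\left(b \right)} = b + 5 b = 6 b$)
$Z{\left(X \right)} = X + \sqrt{4 + X}$
$d{\left(W \right)} = -6 + 6 W^{2}$ ($d{\left(W \right)} = 6 W W - 6 = 6 W^{2} - 6 = -6 + 6 W^{2}$)
$a = \frac{1}{378}$ ($a = \frac{1}{-6 + 6 \left(-8\right)^{2}} = \frac{1}{-6 + 6 \cdot 64} = \frac{1}{-6 + 384} = \frac{1}{378} \approx 0.0026455$)
$a + Z{\left(-9 \right)} = \frac{1}{378} - \left(9 - \sqrt{4 - 9}\right) = \frac{1}{378} - \left(9 - \sqrt{-5}\right) = \frac{1}{378} - \left(9 - i \sqrt{5}\right) = - \frac{3401}{378} + i \sqrt{5}$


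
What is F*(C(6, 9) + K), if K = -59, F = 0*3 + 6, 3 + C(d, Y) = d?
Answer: -336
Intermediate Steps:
C(d, Y) = -3 + d
F = 6 (F = 0 + 6 = 6)
F*(C(6, 9) + K) = 6*((-3 + 6) - 59) = 6*(3 - 59) = 6*(-56) = -336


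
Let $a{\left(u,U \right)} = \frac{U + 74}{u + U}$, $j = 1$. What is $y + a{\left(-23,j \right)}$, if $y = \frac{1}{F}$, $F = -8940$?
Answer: $- \frac{335261}{98340} \approx -3.4092$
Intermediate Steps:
$a{\left(u,U \right)} = \frac{74 + U}{U + u}$
$y = - \frac{1}{8940}$ ($y = \frac{1}{-8940} = - \frac{1}{8940} \approx -0.00011186$)
$y + a{\left(-23,j \right)} = - \frac{1}{8940} + \frac{74 + 1}{1 - 23} = - \frac{1}{8940} + \frac{1}{-22} \cdot 75 = - \frac{1}{8940} - \frac{75}{22} = - \frac{335261}{98340}$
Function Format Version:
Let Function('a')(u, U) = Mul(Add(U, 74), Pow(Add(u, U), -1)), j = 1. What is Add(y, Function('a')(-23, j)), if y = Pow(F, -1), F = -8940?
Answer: Rational(-335261, 98340) ≈ -3.4092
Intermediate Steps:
Function('a')(u, U) = Mul(Pow(Add(U, u), -1), Add(74, U)) (Function('a')(u, U) = Mul(Add(74, U), Pow(Add(U, u), -1)) = Mul(Pow(Add(U, u), -1), Add(74, U)))
y = Rational(-1, 8940) (y = Pow(-8940, -1) = Rational(-1, 8940) ≈ -0.00011186)
Add(y, Function('a')(-23, j)) = Add(Rational(-1, 8940), Mul(Pow(Add(1, -23), -1), Add(74, 1))) = Add(Rational(-1, 8940), Mul(Pow(-22, -1), 75)) = Add(Rational(-1, 8940), Mul(Rational(-1, 22), 75)) = Add(Rational(-1, 8940), Rational(-75, 22)) = Rational(-335261, 98340)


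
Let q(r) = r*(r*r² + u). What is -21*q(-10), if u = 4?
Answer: -209160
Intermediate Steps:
q(r) = r*(4 + r³) (q(r) = r*(r*r² + 4) = r*(r³ + 4) = r*(4 + r³))
-21*q(-10) = -(-210)*(4 + (-10)³) = -(-210)*(4 - 1000) = -(-210)*(-996) = -21*9960 = -209160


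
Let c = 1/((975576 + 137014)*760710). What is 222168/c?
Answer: 188033739436735200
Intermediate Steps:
c = 1/846358338900 (c = (1/760710)/1112590 = (1/1112590)*(1/760710) = 1/846358338900 ≈ 1.1815e-12)
222168/c = 222168/(1/846358338900) = 222168*846358338900 = 188033739436735200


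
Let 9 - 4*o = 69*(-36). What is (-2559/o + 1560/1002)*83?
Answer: -29360752/138777 ≈ -211.57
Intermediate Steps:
o = 2493/4 (o = 9/4 - 69*(-36)/4 = 9/4 - ¼*(-2484) = 9/4 + 621 = 2493/4 ≈ 623.25)
(-2559/o + 1560/1002)*83 = (-2559/2493/4 + 1560/1002)*83 = (-2559*4/2493 + 1560*(1/1002))*83 = (-3412/831 + 260/167)*83 = -353744/138777*83 = -29360752/138777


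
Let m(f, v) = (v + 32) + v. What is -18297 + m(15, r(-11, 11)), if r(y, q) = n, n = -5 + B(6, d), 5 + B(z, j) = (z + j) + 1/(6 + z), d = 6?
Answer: -109565/6 ≈ -18261.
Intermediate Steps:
B(z, j) = -5 + j + z + 1/(6 + z) (B(z, j) = -5 + ((z + j) + 1/(6 + z)) = -5 + ((j + z) + 1/(6 + z)) = -5 + (j + z + 1/(6 + z)) = -5 + j + z + 1/(6 + z))
n = 25/12 (n = -5 + (-29 + 6 + 6**2 + 6*6 + 6*6)/(6 + 6) = -5 + (-29 + 6 + 36 + 36 + 36)/12 = -5 + (1/12)*85 = -5 + 85/12 = 25/12 ≈ 2.0833)
r(y, q) = 25/12
m(f, v) = 32 + 2*v (m(f, v) = (32 + v) + v = 32 + 2*v)
-18297 + m(15, r(-11, 11)) = -18297 + (32 + 2*(25/12)) = -18297 + (32 + 25/6) = -18297 + 217/6 = -109565/6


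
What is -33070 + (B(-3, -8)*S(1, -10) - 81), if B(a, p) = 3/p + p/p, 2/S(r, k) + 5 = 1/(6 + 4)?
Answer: -3248823/98 ≈ -33151.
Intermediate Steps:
S(r, k) = -20/49 (S(r, k) = 2/(-5 + 1/(6 + 4)) = 2/(-5 + 1/10) = 2/(-5 + ⅒) = 2/(-49/10) = 2*(-10/49) = -20/49)
B(a, p) = 1 + 3/p (B(a, p) = 3/p + 1 = 1 + 3/p)
-33070 + (B(-3, -8)*S(1, -10) - 81) = -33070 + (((3 - 8)/(-8))*(-20/49) - 81) = -33070 + (-⅛*(-5)*(-20/49) - 81) = -33070 + ((5/8)*(-20/49) - 81) = -33070 + (-25/98 - 81) = -33070 - 7963/98 = -3248823/98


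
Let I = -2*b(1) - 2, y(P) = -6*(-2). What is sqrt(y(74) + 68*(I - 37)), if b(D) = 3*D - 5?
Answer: 8*I*sqrt(37) ≈ 48.662*I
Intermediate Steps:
y(P) = 12
b(D) = -5 + 3*D
I = 2 (I = -2*(-5 + 3*1) - 2 = -2*(-5 + 3) - 2 = -2*(-2) - 2 = 4 - 2 = 2)
sqrt(y(74) + 68*(I - 37)) = sqrt(12 + 68*(2 - 37)) = sqrt(12 + 68*(-35)) = sqrt(12 - 2380) = sqrt(-2368) = 8*I*sqrt(37)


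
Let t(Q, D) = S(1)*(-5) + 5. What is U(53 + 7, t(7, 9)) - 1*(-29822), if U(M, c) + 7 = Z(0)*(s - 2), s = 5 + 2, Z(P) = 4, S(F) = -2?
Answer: 29835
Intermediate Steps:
t(Q, D) = 15 (t(Q, D) = -2*(-5) + 5 = 10 + 5 = 15)
s = 7
U(M, c) = 13 (U(M, c) = -7 + 4*(7 - 2) = -7 + 4*5 = -7 + 20 = 13)
U(53 + 7, t(7, 9)) - 1*(-29822) = 13 - 1*(-29822) = 13 + 29822 = 29835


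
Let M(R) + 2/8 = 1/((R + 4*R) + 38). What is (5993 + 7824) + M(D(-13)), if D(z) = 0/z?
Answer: 1050075/76 ≈ 13817.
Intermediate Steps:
D(z) = 0
M(R) = -¼ + 1/(38 + 5*R) (M(R) = -¼ + 1/((R + 4*R) + 38) = -¼ + 1/(5*R + 38) = -¼ + 1/(38 + 5*R))
(5993 + 7824) + M(D(-13)) = (5993 + 7824) + (-34 - 5*0)/(4*(38 + 5*0)) = 13817 + (-34 + 0)/(4*(38 + 0)) = 13817 + (¼)*(-34)/38 = 13817 + (¼)*(1/38)*(-34) = 13817 - 17/76 = 1050075/76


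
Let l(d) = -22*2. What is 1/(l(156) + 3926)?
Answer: 1/3882 ≈ 0.00025760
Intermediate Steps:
l(d) = -44
1/(l(156) + 3926) = 1/(-44 + 3926) = 1/3882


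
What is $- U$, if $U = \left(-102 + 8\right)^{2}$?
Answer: $-8836$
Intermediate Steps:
$U = 8836$ ($U = \left(-94\right)^{2} = 8836$)
$- U = \left(-1\right) 8836 = -8836$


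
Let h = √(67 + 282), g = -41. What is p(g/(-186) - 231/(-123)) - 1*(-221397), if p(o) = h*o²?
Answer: 221397 + 256096009*√349/58155876 ≈ 2.2148e+5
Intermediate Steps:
h = √349 ≈ 18.682
p(o) = √349*o²
p(g/(-186) - 231/(-123)) - 1*(-221397) = √349*(-41/(-186) - 231/(-123))² - 1*(-221397) = √349*(-41*(-1/186) - 231*(-1/123))² + 221397 = √349*(41/186 + 77/41)² + 221397 = √349*(16003/7626)² + 221397 = √349*(256096009/58155876) + 221397 = 256096009*√349/58155876 + 221397 = 221397 + 256096009*√349/58155876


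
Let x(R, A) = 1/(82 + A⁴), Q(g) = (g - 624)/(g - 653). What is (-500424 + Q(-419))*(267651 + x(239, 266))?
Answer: -718832153502940930626715/5366873254496 ≈ -1.3394e+11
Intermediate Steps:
Q(g) = (-624 + g)/(-653 + g)
(-500424 + Q(-419))*(267651 + x(239, 266)) = (-500424 + (-624 - 419)/(-653 - 419))*(267651 + 1/(82 + 266⁴)) = (-500424 - 1043/(-1072))*(267651 + 1/(82 + 5006411536)) = (-500424 - 1/1072*(-1043))*(267651 + 1/5006411618) = (-500424 + 1043/1072)*(267651 + 1/5006411618) = -536453485/1072*1339971075969319/5006411618 = -718832153502940930626715/5366873254496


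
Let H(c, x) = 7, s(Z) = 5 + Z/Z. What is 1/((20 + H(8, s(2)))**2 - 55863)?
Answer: -1/55134 ≈ -1.8138e-5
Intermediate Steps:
s(Z) = 6 (s(Z) = 5 + 1 = 6)
1/((20 + H(8, s(2)))**2 - 55863) = 1/((20 + 7)**2 - 55863) = 1/(27**2 - 55863) = 1/(729 - 55863) = 1/(-55134) = -1/55134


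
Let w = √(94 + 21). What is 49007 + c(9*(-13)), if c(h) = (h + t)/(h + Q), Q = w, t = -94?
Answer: 665245705/13574 + 211*√115/13574 ≈ 49009.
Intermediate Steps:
w = √115 ≈ 10.724
Q = √115 ≈ 10.724
c(h) = (-94 + h)/(h + √115) (c(h) = (h - 94)/(h + √115) = (-94 + h)/(h + √115))
49007 + c(9*(-13)) = 49007 + (-94 + 9*(-13))/(9*(-13) + √115) = 49007 + (-94 - 117)/(-117 + √115) = 49007 - 211/(-117 + √115)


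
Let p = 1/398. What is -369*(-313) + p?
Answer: 45967807/398 ≈ 1.1550e+5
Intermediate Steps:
p = 1/398 ≈ 0.0025126
-369*(-313) + p = -369*(-313) + 1/398 = 115497 + 1/398 = 45967807/398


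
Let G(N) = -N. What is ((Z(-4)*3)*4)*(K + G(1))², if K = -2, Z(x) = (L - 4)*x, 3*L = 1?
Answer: 1584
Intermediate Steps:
L = ⅓ (L = (⅓)*1 = ⅓ ≈ 0.33333)
Z(x) = -11*x/3 (Z(x) = (⅓ - 4)*x = -11*x/3)
((Z(-4)*3)*4)*(K + G(1))² = ((-11/3*(-4)*3)*4)*(-2 - 1*1)² = (((44/3)*3)*4)*(-2 - 1)² = (44*4)*(-3)² = 176*9 = 1584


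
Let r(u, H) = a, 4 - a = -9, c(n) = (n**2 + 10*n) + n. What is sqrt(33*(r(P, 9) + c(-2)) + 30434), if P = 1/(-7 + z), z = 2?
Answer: sqrt(30269) ≈ 173.98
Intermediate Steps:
c(n) = n**2 + 11*n
a = 13 (a = 4 - 1*(-9) = 4 + 9 = 13)
P = -1/5 (P = 1/(-7 + 2) = 1/(-5) = -1/5 ≈ -0.20000)
r(u, H) = 13
sqrt(33*(r(P, 9) + c(-2)) + 30434) = sqrt(33*(13 - 2*(11 - 2)) + 30434) = sqrt(33*(13 - 2*9) + 30434) = sqrt(33*(13 - 18) + 30434) = sqrt(33*(-5) + 30434) = sqrt(-165 + 30434) = sqrt(30269)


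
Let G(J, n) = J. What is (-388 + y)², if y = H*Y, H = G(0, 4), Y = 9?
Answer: 150544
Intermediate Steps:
H = 0
y = 0 (y = 0*9 = 0)
(-388 + y)² = (-388 + 0)² = (-388)² = 150544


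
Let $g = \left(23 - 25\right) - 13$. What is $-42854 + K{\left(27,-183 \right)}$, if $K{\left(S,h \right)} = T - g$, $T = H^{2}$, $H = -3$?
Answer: $-42830$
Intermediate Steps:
$g = -15$ ($g = -2 - 13 = -15$)
$T = 9$ ($T = \left(-3\right)^{2} = 9$)
$K{\left(S,h \right)} = 24$ ($K{\left(S,h \right)} = 9 - -15 = 9 + 15 = 24$)
$-42854 + K{\left(27,-183 \right)} = -42854 + 24 = -42830$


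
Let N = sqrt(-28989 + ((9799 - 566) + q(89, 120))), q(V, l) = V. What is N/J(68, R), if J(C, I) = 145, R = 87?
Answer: I*sqrt(19667)/145 ≈ 0.96717*I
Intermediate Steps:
N = I*sqrt(19667) (N = sqrt(-28989 + ((9799 - 566) + 89)) = sqrt(-28989 + (9233 + 89)) = sqrt(-28989 + 9322) = sqrt(-19667) = I*sqrt(19667) ≈ 140.24*I)
N/J(68, R) = (I*sqrt(19667))/145 = (I*sqrt(19667))*(1/145) = I*sqrt(19667)/145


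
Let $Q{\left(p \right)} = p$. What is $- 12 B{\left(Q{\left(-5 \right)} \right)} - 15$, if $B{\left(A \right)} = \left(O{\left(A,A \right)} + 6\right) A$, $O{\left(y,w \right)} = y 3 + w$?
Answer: $-855$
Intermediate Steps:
$O{\left(y,w \right)} = w + 3 y$ ($O{\left(y,w \right)} = 3 y + w = w + 3 y$)
$B{\left(A \right)} = A \left(6 + 4 A\right)$ ($B{\left(A \right)} = \left(\left(A + 3 A\right) + 6\right) A = \left(4 A + 6\right) A = \left(6 + 4 A\right) A = A \left(6 + 4 A\right)$)
$- 12 B{\left(Q{\left(-5 \right)} \right)} - 15 = - 12 \cdot 2 \left(-5\right) \left(3 + 2 \left(-5\right)\right) - 15 = - 12 \cdot 2 \left(-5\right) \left(3 - 10\right) - 15 = - 12 \cdot 2 \left(-5\right) \left(-7\right) - 15 = \left(-12\right) 70 - 15 = -840 - 15 = -855$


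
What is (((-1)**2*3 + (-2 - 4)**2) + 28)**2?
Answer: 4489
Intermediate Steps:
(((-1)**2*3 + (-2 - 4)**2) + 28)**2 = ((1*3 + (-6)**2) + 28)**2 = ((3 + 36) + 28)**2 = (39 + 28)**2 = 67**2 = 4489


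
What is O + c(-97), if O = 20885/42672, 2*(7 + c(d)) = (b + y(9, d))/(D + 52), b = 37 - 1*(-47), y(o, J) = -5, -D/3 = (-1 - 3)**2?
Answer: 143567/42672 ≈ 3.3644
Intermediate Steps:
D = -48 (D = -3*(-1 - 3)**2 = -3*(-4)**2 = -3*16 = -48)
b = 84 (b = 37 + 47 = 84)
c(d) = 23/8 (c(d) = -7 + ((84 - 5)/(-48 + 52))/2 = -7 + (79/4)/2 = -7 + (79*(1/4))/2 = -7 + (1/2)*(79/4) = -7 + 79/8 = 23/8)
O = 20885/42672 (O = 20885*(1/42672) = 20885/42672 ≈ 0.48943)
O + c(-97) = 20885/42672 + 23/8 = 143567/42672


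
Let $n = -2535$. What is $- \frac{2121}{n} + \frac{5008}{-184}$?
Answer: $- \frac{512709}{19435} \approx -26.381$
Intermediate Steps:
$- \frac{2121}{n} + \frac{5008}{-184} = - \frac{2121}{-2535} + \frac{5008}{-184} = \left(-2121\right) \left(- \frac{1}{2535}\right) + 5008 \left(- \frac{1}{184}\right) = \frac{707}{845} - \frac{626}{23} = - \frac{512709}{19435}$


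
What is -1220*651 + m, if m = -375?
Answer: -794595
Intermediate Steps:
-1220*651 + m = -1220*651 - 375 = -794220 - 375 = -794595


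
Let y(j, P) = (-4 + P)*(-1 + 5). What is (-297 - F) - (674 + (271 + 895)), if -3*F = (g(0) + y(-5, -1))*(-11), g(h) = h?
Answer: -6191/3 ≈ -2063.7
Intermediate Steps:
y(j, P) = -16 + 4*P (y(j, P) = (-4 + P)*4 = -16 + 4*P)
F = -220/3 (F = -(0 + (-16 + 4*(-1)))*(-11)/3 = -(0 + (-16 - 4))*(-11)/3 = -(0 - 20)*(-11)/3 = -(-20)*(-11)/3 = -⅓*220 = -220/3 ≈ -73.333)
(-297 - F) - (674 + (271 + 895)) = (-297 - 1*(-220/3)) - (674 + (271 + 895)) = (-297 + 220/3) - (674 + 1166) = -671/3 - 1*1840 = -671/3 - 1840 = -6191/3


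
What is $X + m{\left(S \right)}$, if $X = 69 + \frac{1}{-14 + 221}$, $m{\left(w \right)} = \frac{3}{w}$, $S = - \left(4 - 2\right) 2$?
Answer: $\frac{56515}{828} \approx 68.255$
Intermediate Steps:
$S = -4$ ($S = - 2 \cdot 2 = \left(-1\right) 4 = -4$)
$X = \frac{14284}{207}$ ($X = 69 + \frac{1}{207} = \frac{14284}{207} \approx 69.005$)
$X + m{\left(S \right)} = \frac{14284}{207} + \frac{3}{-4} = \frac{14284}{207} + 3 \left(- \frac{1}{4}\right) = \frac{14284}{207} - \frac{3}{4} = \frac{56515}{828}$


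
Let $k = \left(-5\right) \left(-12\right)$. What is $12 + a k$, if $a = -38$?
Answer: $-2268$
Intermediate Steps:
$k = 60$
$12 + a k = 12 - 2280 = -2268$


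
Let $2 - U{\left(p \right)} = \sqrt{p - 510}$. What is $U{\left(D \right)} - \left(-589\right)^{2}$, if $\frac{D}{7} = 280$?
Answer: $-346919 - 5 \sqrt{58} \approx -3.4696 \cdot 10^{5}$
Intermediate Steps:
$D = 1960$ ($D = 7 \cdot 280 = 1960$)
$U{\left(p \right)} = 2 - \sqrt{-510 + p}$ ($U{\left(p \right)} = 2 - \sqrt{p - 510} = 2 - \sqrt{-510 + p}$)
$U{\left(D \right)} - \left(-589\right)^{2} = \left(2 - \sqrt{-510 + 1960}\right) - \left(-589\right)^{2} = \left(2 - \sqrt{1450}\right) - 346921 = \left(2 - 5 \sqrt{58}\right) - 346921 = -346919 - 5 \sqrt{58}$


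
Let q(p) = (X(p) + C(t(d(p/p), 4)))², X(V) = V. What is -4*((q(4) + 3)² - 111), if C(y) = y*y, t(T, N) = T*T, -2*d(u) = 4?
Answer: -649192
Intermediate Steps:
d(u) = -2 (d(u) = -½*4 = -2)
t(T, N) = T²
C(y) = y²
q(p) = (16 + p)² (q(p) = (p + ((-2)²)²)² = (p + 4²)² = (p + 16)² = (16 + p)²)
-4*((q(4) + 3)² - 111) = -4*(((16 + 4)² + 3)² - 111) = -4*((20² + 3)² - 111) = -4*((400 + 3)² - 111) = -4*(403² - 111) = -4*(162409 - 111) = -4*162298 = -649192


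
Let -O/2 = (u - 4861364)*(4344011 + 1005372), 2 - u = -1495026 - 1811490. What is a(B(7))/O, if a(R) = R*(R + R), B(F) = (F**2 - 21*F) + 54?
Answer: 968/4158733380009 ≈ 2.3276e-10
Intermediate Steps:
u = 3306518 (u = 2 - (-1495026 - 1811490) = 2 - 1*(-3306516) = 2 + 3306516 = 3306518)
B(F) = 54 + F**2 - 21*F
a(R) = 2*R**2 (a(R) = R*(2*R) = 2*R**2)
O = 16634933520036 (O = -2*(3306518 - 4861364)*(4344011 + 1005372) = -(-3109692)*5349383 = -2*(-8317466760018) = 16634933520036)
a(B(7))/O = (2*(54 + 7**2 - 21*7)**2)/16634933520036 = (2*(54 + 49 - 147)**2)*(1/16634933520036) = (2*(-44)**2)*(1/16634933520036) = (2*1936)*(1/16634933520036) = 3872*(1/16634933520036) = 968/4158733380009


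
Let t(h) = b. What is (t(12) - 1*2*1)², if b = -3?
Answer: 25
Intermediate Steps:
t(h) = -3
(t(12) - 1*2*1)² = (-3 - 1*2*1)² = (-3 - 2*1)² = (-3 - 2)² = (-5)² = 25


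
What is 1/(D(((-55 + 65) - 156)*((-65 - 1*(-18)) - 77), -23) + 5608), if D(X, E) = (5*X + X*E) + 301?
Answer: -1/319963 ≈ -3.1254e-6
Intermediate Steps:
D(X, E) = 301 + 5*X + E*X (D(X, E) = (5*X + E*X) + 301 = 301 + 5*X + E*X)
1/(D(((-55 + 65) - 156)*((-65 - 1*(-18)) - 77), -23) + 5608) = 1/((301 + 5*(((-55 + 65) - 156)*((-65 - 1*(-18)) - 77)) - 23*((-55 + 65) - 156)*((-65 - 1*(-18)) - 77)) + 5608) = 1/((301 + 5*((10 - 156)*((-65 + 18) - 77)) - 23*(10 - 156)*((-65 + 18) - 77)) + 5608) = 1/((301 + 5*(-146*(-47 - 77)) - (-3358)*(-47 - 77)) + 5608) = 1/((301 + 5*(-146*(-124)) - (-3358)*(-124)) + 5608) = 1/((301 + 5*18104 - 23*18104) + 5608) = 1/((301 + 90520 - 416392) + 5608) = 1/(-325571 + 5608) = 1/(-319963) = -1/319963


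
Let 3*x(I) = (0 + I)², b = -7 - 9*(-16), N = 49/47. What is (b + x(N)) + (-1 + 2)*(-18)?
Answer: 791014/6627 ≈ 119.36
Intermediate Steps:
N = 49/47 (N = 49*(1/47) = 49/47 ≈ 1.0426)
b = 137 (b = -7 + 144 = 137)
x(I) = I²/3 (x(I) = (0 + I)²/3 = I²/3)
(b + x(N)) + (-1 + 2)*(-18) = (137 + (49/47)²/3) + (-1 + 2)*(-18) = (137 + (⅓)*(2401/2209)) + 1*(-18) = (137 + 2401/6627) - 18 = 910300/6627 - 18 = 791014/6627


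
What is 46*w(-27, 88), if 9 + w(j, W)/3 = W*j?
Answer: -329130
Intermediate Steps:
w(j, W) = -27 + 3*W*j (w(j, W) = -27 + 3*(W*j) = -27 + 3*W*j)
46*w(-27, 88) = 46*(-27 + 3*88*(-27)) = 46*(-27 - 7128) = 46*(-7155) = -329130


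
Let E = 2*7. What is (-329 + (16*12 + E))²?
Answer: 15129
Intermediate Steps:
E = 14
(-329 + (16*12 + E))² = (-329 + (16*12 + 14))² = (-329 + (192 + 14))² = (-329 + 206)² = (-123)² = 15129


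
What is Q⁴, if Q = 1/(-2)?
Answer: 1/16 ≈ 0.062500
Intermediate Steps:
Q = -½ (Q = 1*(-½) = -½ ≈ -0.50000)
Q⁴ = (-½)⁴ = 1/16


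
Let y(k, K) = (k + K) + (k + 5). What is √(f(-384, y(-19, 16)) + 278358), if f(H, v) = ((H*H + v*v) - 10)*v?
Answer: I*√2233137 ≈ 1494.4*I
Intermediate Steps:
y(k, K) = 5 + K + 2*k (y(k, K) = (K + k) + (5 + k) = 5 + K + 2*k)
f(H, v) = v*(-10 + H² + v²) (f(H, v) = ((H² + v²) - 10)*v = (-10 + H² + v²)*v = v*(-10 + H² + v²))
√(f(-384, y(-19, 16)) + 278358) = √((5 + 16 + 2*(-19))*(-10 + (-384)² + (5 + 16 + 2*(-19))²) + 278358) = √((5 + 16 - 38)*(-10 + 147456 + (5 + 16 - 38)²) + 278358) = √(-17*(-10 + 147456 + (-17)²) + 278358) = √(-17*(-10 + 147456 + 289) + 278358) = √(-17*147735 + 278358) = √(-2511495 + 278358) = √(-2233137) = I*√2233137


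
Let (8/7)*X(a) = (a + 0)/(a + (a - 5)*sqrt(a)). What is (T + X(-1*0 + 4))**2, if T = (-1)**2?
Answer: 121/16 ≈ 7.5625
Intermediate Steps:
X(a) = 7*a/(8*(a + sqrt(a)*(-5 + a))) (X(a) = 7*((a + 0)/(a + (a - 5)*sqrt(a)))/8 = 7*(a/(a + (-5 + a)*sqrt(a)))/8 = 7*(a/(a + sqrt(a)*(-5 + a)))/8 = 7*a/(8*(a + sqrt(a)*(-5 + a))))
T = 1
(T + X(-1*0 + 4))**2 = (1 + 7*(-1*0 + 4)/(8*((-1*0 + 4) + (-1*0 + 4)**(3/2) - 5*sqrt(-1*0 + 4))))**2 = (1 + 7*(0 + 4)/(8*((0 + 4) + (0 + 4)**(3/2) - 5*sqrt(0 + 4))))**2 = (1 + (7/8)*4/(4 + 4**(3/2) - 5*sqrt(4)))**2 = (1 + (7/8)*4/(4 + 8 - 5*2))**2 = (1 + (7/8)*4/(4 + 8 - 10))**2 = (1 + (7/8)*4/2)**2 = (1 + (7/8)*4*(1/2))**2 = (1 + 7/4)**2 = (11/4)**2 = 121/16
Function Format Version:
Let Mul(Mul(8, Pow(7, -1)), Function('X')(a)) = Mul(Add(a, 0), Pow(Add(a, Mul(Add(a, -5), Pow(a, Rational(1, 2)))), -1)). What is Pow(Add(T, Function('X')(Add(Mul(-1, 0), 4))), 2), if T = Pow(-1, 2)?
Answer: Rational(121, 16) ≈ 7.5625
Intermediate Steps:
Function('X')(a) = Mul(Rational(7, 8), a, Pow(Add(a, Mul(Pow(a, Rational(1, 2)), Add(-5, a))), -1)) (Function('X')(a) = Mul(Rational(7, 8), Mul(Add(a, 0), Pow(Add(a, Mul(Add(a, -5), Pow(a, Rational(1, 2)))), -1))) = Mul(Rational(7, 8), Mul(a, Pow(Add(a, Mul(Add(-5, a), Pow(a, Rational(1, 2)))), -1))) = Mul(Rational(7, 8), Mul(a, Pow(Add(a, Mul(Pow(a, Rational(1, 2)), Add(-5, a))), -1))) = Mul(Rational(7, 8), a, Pow(Add(a, Mul(Pow(a, Rational(1, 2)), Add(-5, a))), -1)))
T = 1
Pow(Add(T, Function('X')(Add(Mul(-1, 0), 4))), 2) = Pow(Add(1, Mul(Rational(7, 8), Add(Mul(-1, 0), 4), Pow(Add(Add(Mul(-1, 0), 4), Pow(Add(Mul(-1, 0), 4), Rational(3, 2)), Mul(-5, Pow(Add(Mul(-1, 0), 4), Rational(1, 2)))), -1))), 2) = Pow(Add(1, Mul(Rational(7, 8), Add(0, 4), Pow(Add(Add(0, 4), Pow(Add(0, 4), Rational(3, 2)), Mul(-5, Pow(Add(0, 4), Rational(1, 2)))), -1))), 2) = Pow(Add(1, Mul(Rational(7, 8), 4, Pow(Add(4, Pow(4, Rational(3, 2)), Mul(-5, Pow(4, Rational(1, 2)))), -1))), 2) = Pow(Add(1, Mul(Rational(7, 8), 4, Pow(Add(4, 8, Mul(-5, 2)), -1))), 2) = Pow(Add(1, Mul(Rational(7, 8), 4, Pow(Add(4, 8, -10), -1))), 2) = Pow(Add(1, Mul(Rational(7, 8), 4, Pow(2, -1))), 2) = Pow(Add(1, Mul(Rational(7, 8), 4, Rational(1, 2))), 2) = Pow(Add(1, Rational(7, 4)), 2) = Pow(Rational(11, 4), 2) = Rational(121, 16)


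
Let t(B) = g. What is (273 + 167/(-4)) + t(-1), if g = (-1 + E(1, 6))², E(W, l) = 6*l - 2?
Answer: 5281/4 ≈ 1320.3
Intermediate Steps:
E(W, l) = -2 + 6*l
g = 1089 (g = (-1 + (-2 + 6*6))² = (-1 + (-2 + 36))² = (-1 + 34)² = 33² = 1089)
t(B) = 1089
(273 + 167/(-4)) + t(-1) = (273 + 167/(-4)) + 1089 = (273 + 167*(-¼)) + 1089 = (273 - 167/4) + 1089 = 925/4 + 1089 = 5281/4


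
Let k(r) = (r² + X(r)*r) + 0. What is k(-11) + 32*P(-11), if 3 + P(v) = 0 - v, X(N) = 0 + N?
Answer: 498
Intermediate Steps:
X(N) = N
k(r) = 2*r² (k(r) = (r² + r*r) + 0 = (r² + r²) + 0 = 2*r² + 0 = 2*r²)
P(v) = -3 - v (P(v) = -3 + (0 - v) = -3 - v)
k(-11) + 32*P(-11) = 2*(-11)² + 32*(-3 - 1*(-11)) = 2*121 + 32*(-3 + 11) = 242 + 32*8 = 242 + 256 = 498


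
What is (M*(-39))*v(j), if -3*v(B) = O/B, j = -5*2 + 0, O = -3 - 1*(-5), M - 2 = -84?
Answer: 1066/5 ≈ 213.20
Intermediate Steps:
M = -82 (M = 2 - 84 = -82)
O = 2 (O = -3 + 5 = 2)
j = -10 (j = -10 + 0 = -10)
v(B) = -2/(3*B)
(M*(-39))*v(j) = (-82*(-39))*(-⅔/(-10)) = 3198*(-⅔*(-⅒)) = 3198*(1/15) = 1066/5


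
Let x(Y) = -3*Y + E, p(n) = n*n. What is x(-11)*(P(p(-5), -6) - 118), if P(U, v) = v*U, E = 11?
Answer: -11792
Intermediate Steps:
p(n) = n²
x(Y) = 11 - 3*Y (x(Y) = -3*Y + 11 = 11 - 3*Y)
P(U, v) = U*v
x(-11)*(P(p(-5), -6) - 118) = (11 - 3*(-11))*((-5)²*(-6) - 118) = (11 + 33)*(25*(-6) - 118) = 44*(-150 - 118) = 44*(-268) = -11792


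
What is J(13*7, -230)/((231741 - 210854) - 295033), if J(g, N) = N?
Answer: 115/137073 ≈ 0.00083897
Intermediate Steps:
J(13*7, -230)/((231741 - 210854) - 295033) = -230/((231741 - 210854) - 295033) = -230/(20887 - 295033) = -230/(-274146) = -230*(-1/274146) = 115/137073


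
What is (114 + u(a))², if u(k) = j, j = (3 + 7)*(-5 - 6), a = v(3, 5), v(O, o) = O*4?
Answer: 16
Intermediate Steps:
v(O, o) = 4*O
a = 12 (a = 4*3 = 12)
j = -110 (j = 10*(-11) = -110)
u(k) = -110
(114 + u(a))² = (114 - 110)² = 4² = 16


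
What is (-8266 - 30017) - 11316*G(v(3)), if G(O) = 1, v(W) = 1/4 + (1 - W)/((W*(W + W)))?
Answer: -49599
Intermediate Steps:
v(W) = ¼ + (1 - W)/(2*W²) (v(W) = 1*(¼) + (1 - W)/((W*(2*W))) = ¼ + (1 - W)/((2*W²)) = ¼ + (1 - W)*(1/(2*W²)) = ¼ + (1 - W)/(2*W²))
(-8266 - 30017) - 11316*G(v(3)) = (-8266 - 30017) - 11316*1 = -38283 - 11316 = -49599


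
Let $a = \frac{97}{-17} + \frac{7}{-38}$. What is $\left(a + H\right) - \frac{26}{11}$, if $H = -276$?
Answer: $- \frac{2019907}{7106} \approx -284.25$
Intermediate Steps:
$a = - \frac{3805}{646}$ ($a = 97 \left(- \frac{1}{17}\right) + 7 \left(- \frac{1}{38}\right) = - \frac{97}{17} - \frac{7}{38} = - \frac{3805}{646} \approx -5.8901$)
$\left(a + H\right) - \frac{26}{11} = \left(- \frac{3805}{646} - 276\right) - \frac{26}{11} = - \frac{182101}{646} - \frac{26}{11} = - \frac{2019907}{7106}$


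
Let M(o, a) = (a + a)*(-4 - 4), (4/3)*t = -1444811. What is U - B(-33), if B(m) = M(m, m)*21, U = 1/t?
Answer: -48060193108/4334433 ≈ -11088.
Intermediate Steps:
t = -4334433/4 (t = (3/4)*(-1444811) = -4334433/4 ≈ -1.0836e+6)
M(o, a) = -16*a (M(o, a) = (2*a)*(-8) = -16*a)
U = -4/4334433 (U = 1/(-4334433/4) = -4/4334433 ≈ -9.2284e-7)
B(m) = -336*m (B(m) = -16*m*21 = -336*m)
U - B(-33) = -4/4334433 - (-336)*(-33) = -4/4334433 - 1*11088 = -4/4334433 - 11088 = -48060193108/4334433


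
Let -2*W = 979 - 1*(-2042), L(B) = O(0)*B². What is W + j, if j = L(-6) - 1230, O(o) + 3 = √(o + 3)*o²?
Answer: -5697/2 ≈ -2848.5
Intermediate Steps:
O(o) = -3 + o²*√(3 + o) (O(o) = -3 + √(o + 3)*o² = -3 + √(3 + o)*o² = -3 + o²*√(3 + o))
L(B) = -3*B² (L(B) = (-3 + 0²*√(3 + 0))*B² = (-3 + 0*√3)*B² = (-3 + 0)*B² = -3*B²)
W = -3021/2 (W = -(979 - 1*(-2042))/2 = -(979 + 2042)/2 = -½*3021 = -3021/2 ≈ -1510.5)
j = -1338 (j = -3*(-6)² - 1230 = -3*36 - 1230 = -108 - 1230 = -1338)
W + j = -3021/2 - 1338 = -5697/2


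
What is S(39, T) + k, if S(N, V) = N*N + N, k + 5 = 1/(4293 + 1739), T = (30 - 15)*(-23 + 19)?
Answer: 9379761/6032 ≈ 1555.0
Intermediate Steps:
T = -60 (T = 15*(-4) = -60)
k = -30159/6032 (k = -5 + 1/(4293 + 1739) = -5 + 1/6032 = -30159/6032 ≈ -4.9998)
S(N, V) = N + N² (S(N, V) = N² + N = N + N²)
S(39, T) + k = 39*(1 + 39) - 30159/6032 = 39*40 - 30159/6032 = 1560 - 30159/6032 = 9379761/6032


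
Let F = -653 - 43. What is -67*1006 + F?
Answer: -68098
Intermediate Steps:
F = -696
-67*1006 + F = -67*1006 - 696 = -67402 - 696 = -68098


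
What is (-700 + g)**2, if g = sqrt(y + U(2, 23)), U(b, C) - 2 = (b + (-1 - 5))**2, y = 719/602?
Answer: (421400 - sqrt(6956110))**2/362404 ≈ 4.8389e+5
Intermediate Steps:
y = 719/602 (y = 719*(1/602) = 719/602 ≈ 1.1944)
U(b, C) = 2 + (-6 + b)**2 (U(b, C) = 2 + (b + (-1 - 5))**2 = 2 + (b - 6)**2 = 2 + (-6 + b)**2)
g = sqrt(6956110)/602 (g = sqrt(719/602 + (2 + (-6 + 2)**2)) = sqrt(719/602 + (2 + (-4)**2)) = sqrt(719/602 + (2 + 16)) = sqrt(719/602 + 18) = sqrt(11555/602) = sqrt(6956110)/602 ≈ 4.3811)
(-700 + g)**2 = (-700 + sqrt(6956110)/602)**2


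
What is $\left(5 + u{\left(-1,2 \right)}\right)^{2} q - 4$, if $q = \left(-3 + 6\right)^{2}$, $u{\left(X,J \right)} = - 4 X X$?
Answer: $5$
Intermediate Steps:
$u{\left(X,J \right)} = - 4 X^{2}$
$q = 9$ ($q = 3^{2} = 9$)
$\left(5 + u{\left(-1,2 \right)}\right)^{2} q - 4 = \left(5 - 4 \left(-1\right)^{2}\right)^{2} \cdot 9 - 4 = \left(5 - 4\right)^{2} \cdot 9 - 4 = 1^{2} \cdot 9 - 4 = 1 \cdot 9 - 4 = 9 - 4 = 5$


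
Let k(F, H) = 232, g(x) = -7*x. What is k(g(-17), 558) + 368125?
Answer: 368357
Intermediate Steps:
k(g(-17), 558) + 368125 = 232 + 368125 = 368357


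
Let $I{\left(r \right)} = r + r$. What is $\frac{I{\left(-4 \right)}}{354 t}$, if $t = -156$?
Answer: $\frac{1}{6903} \approx 0.00014486$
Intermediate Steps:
$I{\left(r \right)} = 2 r$
$\frac{I{\left(-4 \right)}}{354 t} = \frac{2 \left(-4\right)}{354 \left(-156\right)} = - \frac{8}{-55224} = \left(-8\right) \left(- \frac{1}{55224}\right) = \frac{1}{6903}$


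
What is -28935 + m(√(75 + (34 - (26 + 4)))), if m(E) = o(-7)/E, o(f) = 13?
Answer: -28935 + 13*√79/79 ≈ -28934.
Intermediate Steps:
m(E) = 13/E
-28935 + m(√(75 + (34 - (26 + 4)))) = -28935 + 13/(√(75 + (34 - (26 + 4)))) = -28935 + 13/(√(75 + (34 - 1*30))) = -28935 + 13/(√(75 + (34 - 30))) = -28935 + 13/(√(75 + 4)) = -28935 + 13/(√79) = -28935 + 13*(√79/79) = -28935 + 13*√79/79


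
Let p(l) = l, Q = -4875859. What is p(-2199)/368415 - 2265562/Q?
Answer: 274648336763/598779864495 ≈ 0.45868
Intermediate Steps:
p(-2199)/368415 - 2265562/Q = -2199/368415 - 2265562/(-4875859) = -2199*1/368415 - 2265562*(-1/4875859) = -733/122805 + 2265562/4875859 = 274648336763/598779864495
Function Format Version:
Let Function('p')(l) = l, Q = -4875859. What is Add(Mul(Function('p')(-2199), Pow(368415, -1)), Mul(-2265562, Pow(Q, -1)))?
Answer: Rational(274648336763, 598779864495) ≈ 0.45868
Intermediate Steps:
Add(Mul(Function('p')(-2199), Pow(368415, -1)), Mul(-2265562, Pow(Q, -1))) = Add(Mul(-2199, Pow(368415, -1)), Mul(-2265562, Pow(-4875859, -1))) = Add(Mul(-2199, Rational(1, 368415)), Mul(-2265562, Rational(-1, 4875859))) = Add(Rational(-733, 122805), Rational(2265562, 4875859)) = Rational(274648336763, 598779864495)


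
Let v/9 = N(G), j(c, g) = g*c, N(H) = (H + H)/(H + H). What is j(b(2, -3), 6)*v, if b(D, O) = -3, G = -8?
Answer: -162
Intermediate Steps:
N(H) = 1 (N(H) = (2*H)/((2*H)) = (2*H)*(1/(2*H)) = 1)
j(c, g) = c*g
v = 9 (v = 9*1 = 9)
j(b(2, -3), 6)*v = -3*6*9 = -18*9 = -162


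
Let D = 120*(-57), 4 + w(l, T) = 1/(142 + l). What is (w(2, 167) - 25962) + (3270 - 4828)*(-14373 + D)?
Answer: 4755439873/144 ≈ 3.3024e+7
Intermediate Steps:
w(l, T) = -4 + 1/(142 + l)
D = -6840
(w(2, 167) - 25962) + (3270 - 4828)*(-14373 + D) = ((-567 - 4*2)/(142 + 2) - 25962) + (3270 - 4828)*(-14373 - 6840) = ((-567 - 8)/144 - 25962) - 1558*(-21213) = ((1/144)*(-575) - 25962) + 33049854 = (-575/144 - 25962) + 33049854 = -3739103/144 + 33049854 = 4755439873/144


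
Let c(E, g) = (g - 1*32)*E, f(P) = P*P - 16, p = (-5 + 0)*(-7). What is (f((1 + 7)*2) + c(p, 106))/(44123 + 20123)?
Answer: 1415/32123 ≈ 0.044049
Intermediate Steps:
p = 35 (p = -5*(-7) = 35)
f(P) = -16 + P² (f(P) = P² - 16 = -16 + P²)
c(E, g) = E*(-32 + g) (c(E, g) = (g - 32)*E = (-32 + g)*E = E*(-32 + g))
(f((1 + 7)*2) + c(p, 106))/(44123 + 20123) = ((-16 + ((1 + 7)*2)²) + 35*(-32 + 106))/(44123 + 20123) = ((-16 + (8*2)²) + 35*74)/64246 = ((-16 + 16²) + 2590)*(1/64246) = ((-16 + 256) + 2590)*(1/64246) = (240 + 2590)*(1/64246) = 2830*(1/64246) = 1415/32123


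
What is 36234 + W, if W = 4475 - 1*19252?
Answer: 21457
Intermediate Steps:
W = -14777 (W = 4475 - 19252 = -14777)
36234 + W = 36234 - 14777 = 21457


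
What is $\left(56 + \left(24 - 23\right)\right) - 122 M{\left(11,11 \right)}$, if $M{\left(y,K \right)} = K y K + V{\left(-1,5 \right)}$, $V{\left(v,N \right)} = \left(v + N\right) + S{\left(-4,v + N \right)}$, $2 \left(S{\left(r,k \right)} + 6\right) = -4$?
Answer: $-161837$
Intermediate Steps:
$S{\left(r,k \right)} = -8$ ($S{\left(r,k \right)} = -6 + \frac{1}{2} \left(-4\right) = -6 - 2 = -8$)
$V{\left(v,N \right)} = -8 + N + v$ ($V{\left(v,N \right)} = \left(v + N\right) - 8 = \left(N + v\right) - 8 = -8 + N + v$)
$M{\left(y,K \right)} = -4 + y K^{2}$ ($M{\left(y,K \right)} = K y K - 4 = y K^{2} - 4 = -4 + y K^{2}$)
$\left(56 + \left(24 - 23\right)\right) - 122 M{\left(11,11 \right)} = \left(56 + \left(24 - 23\right)\right) - 122 \left(-4 + 11 \cdot 11^{2}\right) = \left(56 + 1\right) - 122 \left(-4 + 11 \cdot 121\right) = 57 - 122 \left(-4 + 1331\right) = 57 - 161894 = -161837$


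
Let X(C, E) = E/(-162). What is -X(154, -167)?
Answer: -167/162 ≈ -1.0309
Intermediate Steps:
X(C, E) = -E/162 (X(C, E) = E*(-1/162) = -E/162)
-X(154, -167) = -(-1)*(-167)/162 = -1*167/162 = -167/162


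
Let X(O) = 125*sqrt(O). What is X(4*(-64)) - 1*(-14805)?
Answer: 14805 + 2000*I ≈ 14805.0 + 2000.0*I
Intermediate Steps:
X(4*(-64)) - 1*(-14805) = 125*sqrt(4*(-64)) - 1*(-14805) = 125*sqrt(-256) + 14805 = 125*(16*I) + 14805 = 2000*I + 14805 = 14805 + 2000*I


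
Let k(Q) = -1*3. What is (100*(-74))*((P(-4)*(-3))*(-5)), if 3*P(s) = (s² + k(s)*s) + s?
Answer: -888000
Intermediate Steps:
k(Q) = -3
P(s) = -2*s/3 + s²/3 (P(s) = ((s² - 3*s) + s)/3 = (s² - 2*s)/3 = -2*s/3 + s²/3)
(100*(-74))*((P(-4)*(-3))*(-5)) = (100*(-74))*((((⅓)*(-4)*(-2 - 4))*(-3))*(-5)) = -7400*((⅓)*(-4)*(-6))*(-3)*(-5) = -7400*8*(-3)*(-5) = -(-177600)*(-5) = -7400*120 = -888000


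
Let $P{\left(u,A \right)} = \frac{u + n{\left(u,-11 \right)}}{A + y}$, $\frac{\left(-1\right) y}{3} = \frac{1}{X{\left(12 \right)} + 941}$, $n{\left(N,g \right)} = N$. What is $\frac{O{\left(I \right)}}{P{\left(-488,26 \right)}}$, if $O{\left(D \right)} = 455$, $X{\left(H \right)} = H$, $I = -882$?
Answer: $- \frac{11272625}{930128} \approx -12.119$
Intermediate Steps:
$y = - \frac{3}{953}$ ($y = - \frac{3}{12 + 941} = - \frac{3}{953} \approx -0.003148$)
$P{\left(u,A \right)} = \frac{2 u}{- \frac{3}{953} + A}$ ($P{\left(u,A \right)} = \frac{u + u}{A - \frac{3}{953}} = \frac{2 u}{- \frac{3}{953} + A}$)
$\frac{O{\left(I \right)}}{P{\left(-488,26 \right)}} = \frac{455}{1906 \left(-488\right) \frac{1}{-3 + 953 \cdot 26}} = \frac{455}{1906 \left(-488\right) \frac{1}{-3 + 24778}} = \frac{455}{1906 \left(-488\right) \frac{1}{24775}} = \frac{455}{- \frac{930128}{24775}} = 455 \left(- \frac{24775}{930128}\right) = - \frac{11272625}{930128}$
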